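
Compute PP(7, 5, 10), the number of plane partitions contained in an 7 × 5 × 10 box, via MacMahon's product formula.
PP(7, 5, 10) = 24648355308799872

Evaluate the triple product over i = 1..7, j = 1..5, k = 1..10. The factors are (2/1) · (3/2) · (4/3) · (5/4) · (6/5) · (7/6) · (8/7) · (9/8) · … (350 factors total). The numerators and denominators telescope so the product is an integer; carrying out the multiplication exactly gives PP(7, 5, 10) = 24648355308799872.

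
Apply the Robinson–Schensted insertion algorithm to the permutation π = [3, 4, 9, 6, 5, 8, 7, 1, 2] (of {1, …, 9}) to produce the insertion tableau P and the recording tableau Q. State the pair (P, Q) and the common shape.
P = [1, 2, 5, 7] / [3, 4] / [6, 8] / [9];  Q = [1, 2, 3, 6] / [4, 7] / [5, 9] / [8];  common shape = (4, 2, 2, 1)

Row-insert the values π_1, π_2, … into P one at a time, bumping the leftmost entry strictly greater than the inserted value down to the next row. The recording tableau Q records, in position (i, j), the step at which that cell was added to P.
  Insert 3 (step 1): P = [3];  Q = [1]
  Insert 4 (step 2): P = [3, 4];  Q = [1, 2]
  Insert 9 (step 3): P = [3, 4, 9];  Q = [1, 2, 3]
  Insert 6 (step 4): P = [3, 4, 6] / [9];  Q = [1, 2, 3] / [4]
  Insert 5 (step 5): P = [3, 4, 5] / [6] / [9];  Q = [1, 2, 3] / [4] / [5]
  Insert 8 (step 6): P = [3, 4, 5, 8] / [6] / [9];  Q = [1, 2, 3, 6] / [4] / [5]
  Insert 7 (step 7): P = [3, 4, 5, 7] / [6, 8] / [9];  Q = [1, 2, 3, 6] / [4, 7] / [5]
  Insert 1 (step 8): P = [1, 4, 5, 7] / [3, 8] / [6] / [9];  Q = [1, 2, 3, 6] / [4, 7] / [5] / [8]
  Insert 2 (step 9): P = [1, 2, 5, 7] / [3, 4] / [6, 8] / [9];  Q = [1, 2, 3, 6] / [4, 7] / [5, 9] / [8]
Final shape: (4, 2, 2, 1).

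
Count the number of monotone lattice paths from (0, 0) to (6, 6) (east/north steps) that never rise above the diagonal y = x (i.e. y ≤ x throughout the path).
Number of paths = 132

By the reflection principle (André's argument), the number of monotone paths to (6, 6) with n ≤ m that never go above y = x is C(12, 6) − C(12, 7) = 924 − 792 = 132.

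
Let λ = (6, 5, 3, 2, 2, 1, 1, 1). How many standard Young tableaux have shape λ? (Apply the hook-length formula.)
# SYT of shape (6, 5, 3, 2, 2, 1, 1, 1) = 854658000

Hook-length formula: f^λ = n! / Π hook(c), product over all cells c of the Young diagram. For λ = (6, 5, 3, 2, 2, 1, 1, 1), n = 21 boxes. Hook lengths by row (left-to-right, top-to-bottom): [13, 9, 6, 4, 3, 1]; [11, 7, 4, 2, 1]; [8, 4, 1]; [6, 2]; [5, 1]; [3]; [2]; [1]. Product of hooks = 59779399680. So f^λ = 21! / 59779399680 = 51090942171709440000 / 59779399680 = 854658000.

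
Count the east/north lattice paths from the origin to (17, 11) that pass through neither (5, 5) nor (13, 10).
Number of paths = 12697342

Inclusion–exclusion. Total paths: C(28, 17) = 21474180. Through P₁: C(10, 5)·C(18, 12) = 4678128. Through P₂: C(23, 13)·C(5, 4) = 5720330. Since P₁ is strictly southwest of P₂, a monotone path through both must visit P₁ then P₂; paths through both = C(10, 5)·C(13, 8)·C(5, 4) = 1621620. Avoid both = 21474180 − 4678128 − 5720330 + 1621620 = 12697342.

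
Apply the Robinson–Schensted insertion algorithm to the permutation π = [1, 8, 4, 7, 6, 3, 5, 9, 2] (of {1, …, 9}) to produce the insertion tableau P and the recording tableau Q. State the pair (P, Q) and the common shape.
P = [1, 2, 5, 9] / [3, 6] / [4] / [7] / [8];  Q = [1, 2, 4, 8] / [3, 7] / [5] / [6] / [9];  common shape = (4, 2, 1, 1, 1)

Row-insert the values π_1, π_2, … into P one at a time, bumping the leftmost entry strictly greater than the inserted value down to the next row. The recording tableau Q records, in position (i, j), the step at which that cell was added to P.
  Insert 1 (step 1): P = [1];  Q = [1]
  Insert 8 (step 2): P = [1, 8];  Q = [1, 2]
  Insert 4 (step 3): P = [1, 4] / [8];  Q = [1, 2] / [3]
  Insert 7 (step 4): P = [1, 4, 7] / [8];  Q = [1, 2, 4] / [3]
  Insert 6 (step 5): P = [1, 4, 6] / [7] / [8];  Q = [1, 2, 4] / [3] / [5]
  Insert 3 (step 6): P = [1, 3, 6] / [4] / [7] / [8];  Q = [1, 2, 4] / [3] / [5] / [6]
  Insert 5 (step 7): P = [1, 3, 5] / [4, 6] / [7] / [8];  Q = [1, 2, 4] / [3, 7] / [5] / [6]
  Insert 9 (step 8): P = [1, 3, 5, 9] / [4, 6] / [7] / [8];  Q = [1, 2, 4, 8] / [3, 7] / [5] / [6]
  Insert 2 (step 9): P = [1, 2, 5, 9] / [3, 6] / [4] / [7] / [8];  Q = [1, 2, 4, 8] / [3, 7] / [5] / [6] / [9]
Final shape: (4, 2, 1, 1, 1).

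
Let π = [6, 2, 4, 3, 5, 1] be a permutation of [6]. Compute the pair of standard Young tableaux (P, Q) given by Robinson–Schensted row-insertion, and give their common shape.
P = [1, 3, 5] / [2] / [4] / [6];  Q = [1, 3, 5] / [2] / [4] / [6];  common shape = (3, 1, 1, 1)

Row-insert the values π_1, π_2, … into P one at a time, bumping the leftmost entry strictly greater than the inserted value down to the next row. The recording tableau Q records, in position (i, j), the step at which that cell was added to P.
  Insert 6 (step 1): P = [6];  Q = [1]
  Insert 2 (step 2): P = [2] / [6];  Q = [1] / [2]
  Insert 4 (step 3): P = [2, 4] / [6];  Q = [1, 3] / [2]
  Insert 3 (step 4): P = [2, 3] / [4] / [6];  Q = [1, 3] / [2] / [4]
  Insert 5 (step 5): P = [2, 3, 5] / [4] / [6];  Q = [1, 3, 5] / [2] / [4]
  Insert 1 (step 6): P = [1, 3, 5] / [2] / [4] / [6];  Q = [1, 3, 5] / [2] / [4] / [6]
Final shape: (3, 1, 1, 1).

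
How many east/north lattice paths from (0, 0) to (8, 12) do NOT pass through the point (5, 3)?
Number of paths = 113650

Total paths from (0, 0) to (8, 12): C(20, 8) = 125970. Paths through (5, 3): (paths (0, 0) → (5, 3)) × (paths (5, 3) → (8, 12)) = C(8, 5) · C(12, 3) = 56 · 220 = 12320. Avoidance count = 125970 − 12320 = 113650.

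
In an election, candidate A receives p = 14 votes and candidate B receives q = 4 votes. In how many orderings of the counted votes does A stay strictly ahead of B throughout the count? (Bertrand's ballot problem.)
Strict-lead orderings = 1700

Total orderings of the 18 votes with 14 for A: C(18, 14) = 3060. By the Bertrand ballot formula (Cycle Lemma / reflection principle), the number of orderings in which A is strictly ahead of B throughout is (p − q)/(p + q) · C(p + q, p) = (14 − 4)/(14 + 4) · 3060 = 1700.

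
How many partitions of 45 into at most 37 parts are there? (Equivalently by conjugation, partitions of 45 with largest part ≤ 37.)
p(45, parts ≤ 37) = 89089

Use the recurrence p(n, m) = p(n, m−1) + p(n−m, m): either the largest part is < m (count p(n, m−1)) or the largest part is exactly m (remove one copy of m, count p(n−m, m)). With p(0, ·) = 1 this gives p(45, parts ≤ 37) = 89089. (By conjugating Young diagrams, this also counts partitions of 45 into at most 37 parts.)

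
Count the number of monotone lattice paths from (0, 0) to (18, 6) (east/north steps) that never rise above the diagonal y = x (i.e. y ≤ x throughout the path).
Number of paths = 92092

By the reflection principle (André's argument), the number of monotone paths to (18, 6) with n ≤ m that never go above y = x is C(24, 18) − C(24, 19) = 134596 − 42504 = 92092.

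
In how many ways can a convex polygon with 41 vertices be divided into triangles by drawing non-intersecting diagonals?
C_39 = 680425371729975800390

These polygon triangulations are counted by the Catalan number C_n = (1/(n + 1)) · C(2n, n). For n = 39: C_39 = (1/40) · C(78, 39) = 27217014869199032015600/40 = 680425371729975800390.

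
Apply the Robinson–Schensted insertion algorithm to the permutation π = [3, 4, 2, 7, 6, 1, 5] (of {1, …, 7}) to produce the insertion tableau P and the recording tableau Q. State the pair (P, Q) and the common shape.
P = [1, 4, 5] / [2, 6] / [3, 7];  Q = [1, 2, 4] / [3, 5] / [6, 7];  common shape = (3, 2, 2)

Row-insert the values π_1, π_2, … into P one at a time, bumping the leftmost entry strictly greater than the inserted value down to the next row. The recording tableau Q records, in position (i, j), the step at which that cell was added to P.
  Insert 3 (step 1): P = [3];  Q = [1]
  Insert 4 (step 2): P = [3, 4];  Q = [1, 2]
  Insert 2 (step 3): P = [2, 4] / [3];  Q = [1, 2] / [3]
  Insert 7 (step 4): P = [2, 4, 7] / [3];  Q = [1, 2, 4] / [3]
  Insert 6 (step 5): P = [2, 4, 6] / [3, 7];  Q = [1, 2, 4] / [3, 5]
  Insert 1 (step 6): P = [1, 4, 6] / [2, 7] / [3];  Q = [1, 2, 4] / [3, 5] / [6]
  Insert 5 (step 7): P = [1, 4, 5] / [2, 6] / [3, 7];  Q = [1, 2, 4] / [3, 5] / [6, 7]
Final shape: (3, 2, 2).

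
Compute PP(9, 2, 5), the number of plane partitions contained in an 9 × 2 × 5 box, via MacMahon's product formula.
PP(9, 2, 5) = 1002001

Evaluate the triple product over i = 1..9, j = 1..2, k = 1..5. The factors are (2/1) · (3/2) · (4/3) · (5/4) · (6/5) · (3/2) · (4/3) · (5/4) · … (90 factors total). The numerators and denominators telescope so the product is an integer; carrying out the multiplication exactly gives PP(9, 2, 5) = 1002001.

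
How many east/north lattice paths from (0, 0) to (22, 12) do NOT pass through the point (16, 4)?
Number of paths = 533804505

Total paths from (0, 0) to (22, 12): C(34, 22) = 548354040. Paths through (16, 4): (paths (0, 0) → (16, 4)) × (paths (16, 4) → (22, 12)) = C(20, 16) · C(14, 6) = 4845 · 3003 = 14549535. Avoidance count = 548354040 − 14549535 = 533804505.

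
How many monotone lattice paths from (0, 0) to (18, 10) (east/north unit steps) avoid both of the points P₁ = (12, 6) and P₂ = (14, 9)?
Number of paths = 6066920

Inclusion–exclusion. Total paths: C(28, 18) = 13123110. Through P₁: C(18, 12)·C(10, 6) = 3898440. Through P₂: C(23, 14)·C(5, 4) = 4085950. Since P₁ is strictly southwest of P₂, a monotone path through both must visit P₁ then P₂; paths through both = C(18, 12)·C(5, 2)·C(5, 4) = 928200. Avoid both = 13123110 − 3898440 − 4085950 + 928200 = 6066920.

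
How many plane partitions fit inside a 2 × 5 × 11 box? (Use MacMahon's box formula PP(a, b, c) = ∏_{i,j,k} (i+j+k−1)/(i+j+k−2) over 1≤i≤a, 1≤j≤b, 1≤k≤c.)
PP(2, 5, 11) = 4504864

Evaluate the triple product over i = 1..2, j = 1..5, k = 1..11. The factors are (2/1) · (3/2) · (4/3) · (5/4) · (6/5) · (7/6) · (8/7) · (9/8) · … (110 factors total). The numerators and denominators telescope so the product is an integer; carrying out the multiplication exactly gives PP(2, 5, 11) = 4504864.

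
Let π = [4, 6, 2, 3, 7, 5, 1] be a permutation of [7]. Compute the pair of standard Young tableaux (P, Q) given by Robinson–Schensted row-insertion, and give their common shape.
P = [1, 3, 5] / [2, 6, 7] / [4];  Q = [1, 2, 5] / [3, 4, 6] / [7];  common shape = (3, 3, 1)

Row-insert the values π_1, π_2, … into P one at a time, bumping the leftmost entry strictly greater than the inserted value down to the next row. The recording tableau Q records, in position (i, j), the step at which that cell was added to P.
  Insert 4 (step 1): P = [4];  Q = [1]
  Insert 6 (step 2): P = [4, 6];  Q = [1, 2]
  Insert 2 (step 3): P = [2, 6] / [4];  Q = [1, 2] / [3]
  Insert 3 (step 4): P = [2, 3] / [4, 6];  Q = [1, 2] / [3, 4]
  Insert 7 (step 5): P = [2, 3, 7] / [4, 6];  Q = [1, 2, 5] / [3, 4]
  Insert 5 (step 6): P = [2, 3, 5] / [4, 6, 7];  Q = [1, 2, 5] / [3, 4, 6]
  Insert 1 (step 7): P = [1, 3, 5] / [2, 6, 7] / [4];  Q = [1, 2, 5] / [3, 4, 6] / [7]
Final shape: (3, 3, 1).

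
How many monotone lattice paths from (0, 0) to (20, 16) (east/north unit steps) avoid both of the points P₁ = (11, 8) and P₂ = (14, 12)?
Number of paths = 3997884390

Inclusion–exclusion. Total paths: C(36, 20) = 7307872110. Through P₁: C(19, 11)·C(17, 9) = 1837398420. Through P₂: C(26, 14)·C(10, 6) = 2028117000. Since P₁ is strictly southwest of P₂, a monotone path through both must visit P₁ then P₂; paths through both = C(19, 11)·C(7, 3)·C(10, 6) = 555527700. Avoid both = 7307872110 − 1837398420 − 2028117000 + 555527700 = 3997884390.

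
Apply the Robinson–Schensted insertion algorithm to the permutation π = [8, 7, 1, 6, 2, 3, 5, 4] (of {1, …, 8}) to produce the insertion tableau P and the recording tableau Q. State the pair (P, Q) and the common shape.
P = [1, 2, 3, 4] / [5] / [6] / [7] / [8];  Q = [1, 4, 6, 7] / [2] / [3] / [5] / [8];  common shape = (4, 1, 1, 1, 1)

Row-insert the values π_1, π_2, … into P one at a time, bumping the leftmost entry strictly greater than the inserted value down to the next row. The recording tableau Q records, in position (i, j), the step at which that cell was added to P.
  Insert 8 (step 1): P = [8];  Q = [1]
  Insert 7 (step 2): P = [7] / [8];  Q = [1] / [2]
  Insert 1 (step 3): P = [1] / [7] / [8];  Q = [1] / [2] / [3]
  Insert 6 (step 4): P = [1, 6] / [7] / [8];  Q = [1, 4] / [2] / [3]
  Insert 2 (step 5): P = [1, 2] / [6] / [7] / [8];  Q = [1, 4] / [2] / [3] / [5]
  Insert 3 (step 6): P = [1, 2, 3] / [6] / [7] / [8];  Q = [1, 4, 6] / [2] / [3] / [5]
  Insert 5 (step 7): P = [1, 2, 3, 5] / [6] / [7] / [8];  Q = [1, 4, 6, 7] / [2] / [3] / [5]
  Insert 4 (step 8): P = [1, 2, 3, 4] / [5] / [6] / [7] / [8];  Q = [1, 4, 6, 7] / [2] / [3] / [5] / [8]
Final shape: (4, 1, 1, 1, 1).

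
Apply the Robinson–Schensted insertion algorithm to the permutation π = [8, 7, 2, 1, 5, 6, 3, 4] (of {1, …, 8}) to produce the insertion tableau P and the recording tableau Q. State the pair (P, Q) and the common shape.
P = [1, 3, 4] / [2, 5, 6] / [7] / [8];  Q = [1, 5, 6] / [2, 7, 8] / [3] / [4];  common shape = (3, 3, 1, 1)

Row-insert the values π_1, π_2, … into P one at a time, bumping the leftmost entry strictly greater than the inserted value down to the next row. The recording tableau Q records, in position (i, j), the step at which that cell was added to P.
  Insert 8 (step 1): P = [8];  Q = [1]
  Insert 7 (step 2): P = [7] / [8];  Q = [1] / [2]
  Insert 2 (step 3): P = [2] / [7] / [8];  Q = [1] / [2] / [3]
  Insert 1 (step 4): P = [1] / [2] / [7] / [8];  Q = [1] / [2] / [3] / [4]
  Insert 5 (step 5): P = [1, 5] / [2] / [7] / [8];  Q = [1, 5] / [2] / [3] / [4]
  Insert 6 (step 6): P = [1, 5, 6] / [2] / [7] / [8];  Q = [1, 5, 6] / [2] / [3] / [4]
  Insert 3 (step 7): P = [1, 3, 6] / [2, 5] / [7] / [8];  Q = [1, 5, 6] / [2, 7] / [3] / [4]
  Insert 4 (step 8): P = [1, 3, 4] / [2, 5, 6] / [7] / [8];  Q = [1, 5, 6] / [2, 7, 8] / [3] / [4]
Final shape: (3, 3, 1, 1).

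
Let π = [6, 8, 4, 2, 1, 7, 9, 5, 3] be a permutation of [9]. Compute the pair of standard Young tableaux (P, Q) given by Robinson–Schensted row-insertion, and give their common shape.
P = [1, 3, 9] / [2, 5] / [4, 7] / [6, 8];  Q = [1, 2, 7] / [3, 6] / [4, 8] / [5, 9];  common shape = (3, 2, 2, 2)

Row-insert the values π_1, π_2, … into P one at a time, bumping the leftmost entry strictly greater than the inserted value down to the next row. The recording tableau Q records, in position (i, j), the step at which that cell was added to P.
  Insert 6 (step 1): P = [6];  Q = [1]
  Insert 8 (step 2): P = [6, 8];  Q = [1, 2]
  Insert 4 (step 3): P = [4, 8] / [6];  Q = [1, 2] / [3]
  Insert 2 (step 4): P = [2, 8] / [4] / [6];  Q = [1, 2] / [3] / [4]
  Insert 1 (step 5): P = [1, 8] / [2] / [4] / [6];  Q = [1, 2] / [3] / [4] / [5]
  Insert 7 (step 6): P = [1, 7] / [2, 8] / [4] / [6];  Q = [1, 2] / [3, 6] / [4] / [5]
  Insert 9 (step 7): P = [1, 7, 9] / [2, 8] / [4] / [6];  Q = [1, 2, 7] / [3, 6] / [4] / [5]
  Insert 5 (step 8): P = [1, 5, 9] / [2, 7] / [4, 8] / [6];  Q = [1, 2, 7] / [3, 6] / [4, 8] / [5]
  Insert 3 (step 9): P = [1, 3, 9] / [2, 5] / [4, 7] / [6, 8];  Q = [1, 2, 7] / [3, 6] / [4, 8] / [5, 9]
Final shape: (3, 2, 2, 2).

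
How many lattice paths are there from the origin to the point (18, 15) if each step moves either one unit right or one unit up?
Number of paths = 1037158320

A monotone lattice path from (0, 0) to (18, 15) consists of 18 east steps and 15 north steps in some order, so it is determined by which 18 of the 33 steps are east. The count is C(33, 18) = 1037158320.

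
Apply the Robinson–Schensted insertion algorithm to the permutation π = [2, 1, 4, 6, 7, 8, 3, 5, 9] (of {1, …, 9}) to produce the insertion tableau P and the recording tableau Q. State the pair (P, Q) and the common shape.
P = [1, 3, 5, 7, 8, 9] / [2, 4, 6];  Q = [1, 3, 4, 5, 6, 9] / [2, 7, 8];  common shape = (6, 3)

Row-insert the values π_1, π_2, … into P one at a time, bumping the leftmost entry strictly greater than the inserted value down to the next row. The recording tableau Q records, in position (i, j), the step at which that cell was added to P.
  Insert 2 (step 1): P = [2];  Q = [1]
  Insert 1 (step 2): P = [1] / [2];  Q = [1] / [2]
  Insert 4 (step 3): P = [1, 4] / [2];  Q = [1, 3] / [2]
  Insert 6 (step 4): P = [1, 4, 6] / [2];  Q = [1, 3, 4] / [2]
  Insert 7 (step 5): P = [1, 4, 6, 7] / [2];  Q = [1, 3, 4, 5] / [2]
  Insert 8 (step 6): P = [1, 4, 6, 7, 8] / [2];  Q = [1, 3, 4, 5, 6] / [2]
  Insert 3 (step 7): P = [1, 3, 6, 7, 8] / [2, 4];  Q = [1, 3, 4, 5, 6] / [2, 7]
  Insert 5 (step 8): P = [1, 3, 5, 7, 8] / [2, 4, 6];  Q = [1, 3, 4, 5, 6] / [2, 7, 8]
  Insert 9 (step 9): P = [1, 3, 5, 7, 8, 9] / [2, 4, 6];  Q = [1, 3, 4, 5, 6, 9] / [2, 7, 8]
Final shape: (6, 3).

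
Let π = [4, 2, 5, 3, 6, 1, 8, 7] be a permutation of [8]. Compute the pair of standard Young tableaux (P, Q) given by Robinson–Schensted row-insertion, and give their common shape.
P = [1, 3, 6, 7] / [2, 5, 8] / [4];  Q = [1, 3, 5, 7] / [2, 4, 8] / [6];  common shape = (4, 3, 1)

Row-insert the values π_1, π_2, … into P one at a time, bumping the leftmost entry strictly greater than the inserted value down to the next row. The recording tableau Q records, in position (i, j), the step at which that cell was added to P.
  Insert 4 (step 1): P = [4];  Q = [1]
  Insert 2 (step 2): P = [2] / [4];  Q = [1] / [2]
  Insert 5 (step 3): P = [2, 5] / [4];  Q = [1, 3] / [2]
  Insert 3 (step 4): P = [2, 3] / [4, 5];  Q = [1, 3] / [2, 4]
  Insert 6 (step 5): P = [2, 3, 6] / [4, 5];  Q = [1, 3, 5] / [2, 4]
  Insert 1 (step 6): P = [1, 3, 6] / [2, 5] / [4];  Q = [1, 3, 5] / [2, 4] / [6]
  Insert 8 (step 7): P = [1, 3, 6, 8] / [2, 5] / [4];  Q = [1, 3, 5, 7] / [2, 4] / [6]
  Insert 7 (step 8): P = [1, 3, 6, 7] / [2, 5, 8] / [4];  Q = [1, 3, 5, 7] / [2, 4, 8] / [6]
Final shape: (4, 3, 1).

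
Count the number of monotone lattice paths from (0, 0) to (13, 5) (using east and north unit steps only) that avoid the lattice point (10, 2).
Number of paths = 7248

Total paths from (0, 0) to (13, 5): C(18, 13) = 8568. Paths through (10, 2): (paths (0, 0) → (10, 2)) × (paths (10, 2) → (13, 5)) = C(12, 10) · C(6, 3) = 66 · 20 = 1320. Avoidance count = 8568 − 1320 = 7248.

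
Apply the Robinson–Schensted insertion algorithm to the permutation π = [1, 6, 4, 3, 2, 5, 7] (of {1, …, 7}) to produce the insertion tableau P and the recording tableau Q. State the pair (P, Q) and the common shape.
P = [1, 2, 5, 7] / [3] / [4] / [6];  Q = [1, 2, 6, 7] / [3] / [4] / [5];  common shape = (4, 1, 1, 1)

Row-insert the values π_1, π_2, … into P one at a time, bumping the leftmost entry strictly greater than the inserted value down to the next row. The recording tableau Q records, in position (i, j), the step at which that cell was added to P.
  Insert 1 (step 1): P = [1];  Q = [1]
  Insert 6 (step 2): P = [1, 6];  Q = [1, 2]
  Insert 4 (step 3): P = [1, 4] / [6];  Q = [1, 2] / [3]
  Insert 3 (step 4): P = [1, 3] / [4] / [6];  Q = [1, 2] / [3] / [4]
  Insert 2 (step 5): P = [1, 2] / [3] / [4] / [6];  Q = [1, 2] / [3] / [4] / [5]
  Insert 5 (step 6): P = [1, 2, 5] / [3] / [4] / [6];  Q = [1, 2, 6] / [3] / [4] / [5]
  Insert 7 (step 7): P = [1, 2, 5, 7] / [3] / [4] / [6];  Q = [1, 2, 6, 7] / [3] / [4] / [5]
Final shape: (4, 1, 1, 1).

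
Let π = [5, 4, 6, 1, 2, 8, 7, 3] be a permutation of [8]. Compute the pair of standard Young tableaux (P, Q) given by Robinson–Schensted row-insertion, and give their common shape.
P = [1, 2, 3] / [4, 6, 7] / [5, 8];  Q = [1, 3, 6] / [2, 5, 7] / [4, 8];  common shape = (3, 3, 2)

Row-insert the values π_1, π_2, … into P one at a time, bumping the leftmost entry strictly greater than the inserted value down to the next row. The recording tableau Q records, in position (i, j), the step at which that cell was added to P.
  Insert 5 (step 1): P = [5];  Q = [1]
  Insert 4 (step 2): P = [4] / [5];  Q = [1] / [2]
  Insert 6 (step 3): P = [4, 6] / [5];  Q = [1, 3] / [2]
  Insert 1 (step 4): P = [1, 6] / [4] / [5];  Q = [1, 3] / [2] / [4]
  Insert 2 (step 5): P = [1, 2] / [4, 6] / [5];  Q = [1, 3] / [2, 5] / [4]
  Insert 8 (step 6): P = [1, 2, 8] / [4, 6] / [5];  Q = [1, 3, 6] / [2, 5] / [4]
  Insert 7 (step 7): P = [1, 2, 7] / [4, 6, 8] / [5];  Q = [1, 3, 6] / [2, 5, 7] / [4]
  Insert 3 (step 8): P = [1, 2, 3] / [4, 6, 7] / [5, 8];  Q = [1, 3, 6] / [2, 5, 7] / [4, 8]
Final shape: (3, 3, 2).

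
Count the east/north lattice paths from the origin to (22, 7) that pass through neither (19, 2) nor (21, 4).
Number of paths = 1503460

Inclusion–exclusion. Total paths: C(29, 22) = 1560780. Through P₁: C(21, 19)·C(8, 3) = 11760. Through P₂: C(25, 21)·C(4, 1) = 50600. Since P₁ is strictly southwest of P₂, a monotone path through both must visit P₁ then P₂; paths through both = C(21, 19)·C(4, 2)·C(4, 1) = 5040. Avoid both = 1560780 − 11760 − 50600 + 5040 = 1503460.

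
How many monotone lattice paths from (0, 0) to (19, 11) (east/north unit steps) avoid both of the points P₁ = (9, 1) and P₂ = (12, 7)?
Number of paths = 36428900

Inclusion–exclusion. Total paths: C(30, 19) = 54627300. Through P₁: C(10, 9)·C(20, 10) = 1847560. Through P₂: C(19, 12)·C(11, 7) = 16628040. Since P₁ is strictly southwest of P₂, a monotone path through both must visit P₁ then P₂; paths through both = C(10, 9)·C(9, 3)·C(11, 7) = 277200. Avoid both = 54627300 − 1847560 − 16628040 + 277200 = 36428900.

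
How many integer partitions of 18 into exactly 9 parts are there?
p(18, 9 parts) = 30

Partitions of n into exactly k parts are in bijection with partitions of n − k into at most k parts (subtract 1 from each part). So p(18, exactly 9) = p(9, parts ≤ 9). Computing via the recurrence p(m, j) = p(m, j−1) + p(m−j, j) gives 30.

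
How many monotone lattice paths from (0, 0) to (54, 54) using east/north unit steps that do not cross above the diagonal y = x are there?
C_54 = 451959718027953471447609509424

These NE paths below the diagonal are counted by the Catalan number C_n = (1/(n + 1)) · C(2n, n). For n = 54: C_54 = (1/55) · C(108, 54) = 24857784491537440929618523018320/55 = 451959718027953471447609509424.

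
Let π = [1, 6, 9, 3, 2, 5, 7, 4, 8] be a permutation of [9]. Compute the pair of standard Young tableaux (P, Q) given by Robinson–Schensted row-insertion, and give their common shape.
P = [1, 2, 4, 7, 8] / [3, 5] / [6, 9];  Q = [1, 2, 3, 7, 9] / [4, 6] / [5, 8];  common shape = (5, 2, 2)

Row-insert the values π_1, π_2, … into P one at a time, bumping the leftmost entry strictly greater than the inserted value down to the next row. The recording tableau Q records, in position (i, j), the step at which that cell was added to P.
  Insert 1 (step 1): P = [1];  Q = [1]
  Insert 6 (step 2): P = [1, 6];  Q = [1, 2]
  Insert 9 (step 3): P = [1, 6, 9];  Q = [1, 2, 3]
  Insert 3 (step 4): P = [1, 3, 9] / [6];  Q = [1, 2, 3] / [4]
  Insert 2 (step 5): P = [1, 2, 9] / [3] / [6];  Q = [1, 2, 3] / [4] / [5]
  Insert 5 (step 6): P = [1, 2, 5] / [3, 9] / [6];  Q = [1, 2, 3] / [4, 6] / [5]
  Insert 7 (step 7): P = [1, 2, 5, 7] / [3, 9] / [6];  Q = [1, 2, 3, 7] / [4, 6] / [5]
  Insert 4 (step 8): P = [1, 2, 4, 7] / [3, 5] / [6, 9];  Q = [1, 2, 3, 7] / [4, 6] / [5, 8]
  Insert 8 (step 9): P = [1, 2, 4, 7, 8] / [3, 5] / [6, 9];  Q = [1, 2, 3, 7, 9] / [4, 6] / [5, 8]
Final shape: (5, 2, 2).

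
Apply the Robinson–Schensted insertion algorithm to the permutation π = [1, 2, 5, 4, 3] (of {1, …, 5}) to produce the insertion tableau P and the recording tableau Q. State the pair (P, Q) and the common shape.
P = [1, 2, 3] / [4] / [5];  Q = [1, 2, 3] / [4] / [5];  common shape = (3, 1, 1)

Row-insert the values π_1, π_2, … into P one at a time, bumping the leftmost entry strictly greater than the inserted value down to the next row. The recording tableau Q records, in position (i, j), the step at which that cell was added to P.
  Insert 1 (step 1): P = [1];  Q = [1]
  Insert 2 (step 2): P = [1, 2];  Q = [1, 2]
  Insert 5 (step 3): P = [1, 2, 5];  Q = [1, 2, 3]
  Insert 4 (step 4): P = [1, 2, 4] / [5];  Q = [1, 2, 3] / [4]
  Insert 3 (step 5): P = [1, 2, 3] / [4] / [5];  Q = [1, 2, 3] / [4] / [5]
Final shape: (3, 1, 1).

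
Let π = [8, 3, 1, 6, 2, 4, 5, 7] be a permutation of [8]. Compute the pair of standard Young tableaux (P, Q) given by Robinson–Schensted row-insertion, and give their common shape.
P = [1, 2, 4, 5, 7] / [3, 6] / [8];  Q = [1, 4, 6, 7, 8] / [2, 5] / [3];  common shape = (5, 2, 1)

Row-insert the values π_1, π_2, … into P one at a time, bumping the leftmost entry strictly greater than the inserted value down to the next row. The recording tableau Q records, in position (i, j), the step at which that cell was added to P.
  Insert 8 (step 1): P = [8];  Q = [1]
  Insert 3 (step 2): P = [3] / [8];  Q = [1] / [2]
  Insert 1 (step 3): P = [1] / [3] / [8];  Q = [1] / [2] / [3]
  Insert 6 (step 4): P = [1, 6] / [3] / [8];  Q = [1, 4] / [2] / [3]
  Insert 2 (step 5): P = [1, 2] / [3, 6] / [8];  Q = [1, 4] / [2, 5] / [3]
  Insert 4 (step 6): P = [1, 2, 4] / [3, 6] / [8];  Q = [1, 4, 6] / [2, 5] / [3]
  Insert 5 (step 7): P = [1, 2, 4, 5] / [3, 6] / [8];  Q = [1, 4, 6, 7] / [2, 5] / [3]
  Insert 7 (step 8): P = [1, 2, 4, 5, 7] / [3, 6] / [8];  Q = [1, 4, 6, 7, 8] / [2, 5] / [3]
Final shape: (5, 2, 1).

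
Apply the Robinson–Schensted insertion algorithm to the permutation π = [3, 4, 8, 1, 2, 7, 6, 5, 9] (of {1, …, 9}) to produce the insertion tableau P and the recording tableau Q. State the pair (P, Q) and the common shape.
P = [1, 2, 5, 9] / [3, 4, 6] / [7] / [8];  Q = [1, 2, 3, 9] / [4, 5, 6] / [7] / [8];  common shape = (4, 3, 1, 1)

Row-insert the values π_1, π_2, … into P one at a time, bumping the leftmost entry strictly greater than the inserted value down to the next row. The recording tableau Q records, in position (i, j), the step at which that cell was added to P.
  Insert 3 (step 1): P = [3];  Q = [1]
  Insert 4 (step 2): P = [3, 4];  Q = [1, 2]
  Insert 8 (step 3): P = [3, 4, 8];  Q = [1, 2, 3]
  Insert 1 (step 4): P = [1, 4, 8] / [3];  Q = [1, 2, 3] / [4]
  Insert 2 (step 5): P = [1, 2, 8] / [3, 4];  Q = [1, 2, 3] / [4, 5]
  Insert 7 (step 6): P = [1, 2, 7] / [3, 4, 8];  Q = [1, 2, 3] / [4, 5, 6]
  Insert 6 (step 7): P = [1, 2, 6] / [3, 4, 7] / [8];  Q = [1, 2, 3] / [4, 5, 6] / [7]
  Insert 5 (step 8): P = [1, 2, 5] / [3, 4, 6] / [7] / [8];  Q = [1, 2, 3] / [4, 5, 6] / [7] / [8]
  Insert 9 (step 9): P = [1, 2, 5, 9] / [3, 4, 6] / [7] / [8];  Q = [1, 2, 3, 9] / [4, 5, 6] / [7] / [8]
Final shape: (4, 3, 1, 1).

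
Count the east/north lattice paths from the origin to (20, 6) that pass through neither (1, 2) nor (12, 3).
Number of paths = 134530

Inclusion–exclusion. Total paths: C(26, 20) = 230230. Through P₁: C(3, 1)·C(23, 19) = 26565. Through P₂: C(15, 12)·C(11, 8) = 75075. Since P₁ is strictly southwest of P₂, a monotone path through both must visit P₁ then P₂; paths through both = C(3, 1)·C(12, 11)·C(11, 8) = 5940. Avoid both = 230230 − 26565 − 75075 + 5940 = 134530.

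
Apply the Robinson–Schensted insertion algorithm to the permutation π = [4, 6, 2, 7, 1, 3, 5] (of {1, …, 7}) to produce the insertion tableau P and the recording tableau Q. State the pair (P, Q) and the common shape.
P = [1, 3, 5] / [2, 6, 7] / [4];  Q = [1, 2, 4] / [3, 6, 7] / [5];  common shape = (3, 3, 1)

Row-insert the values π_1, π_2, … into P one at a time, bumping the leftmost entry strictly greater than the inserted value down to the next row. The recording tableau Q records, in position (i, j), the step at which that cell was added to P.
  Insert 4 (step 1): P = [4];  Q = [1]
  Insert 6 (step 2): P = [4, 6];  Q = [1, 2]
  Insert 2 (step 3): P = [2, 6] / [4];  Q = [1, 2] / [3]
  Insert 7 (step 4): P = [2, 6, 7] / [4];  Q = [1, 2, 4] / [3]
  Insert 1 (step 5): P = [1, 6, 7] / [2] / [4];  Q = [1, 2, 4] / [3] / [5]
  Insert 3 (step 6): P = [1, 3, 7] / [2, 6] / [4];  Q = [1, 2, 4] / [3, 6] / [5]
  Insert 5 (step 7): P = [1, 3, 5] / [2, 6, 7] / [4];  Q = [1, 2, 4] / [3, 6, 7] / [5]
Final shape: (3, 3, 1).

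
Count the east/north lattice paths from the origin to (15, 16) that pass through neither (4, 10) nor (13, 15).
Number of paths = 181837345

Inclusion–exclusion. Total paths: C(31, 15) = 300540195. Through P₁: C(14, 4)·C(17, 11) = 12388376. Through P₂: C(28, 13)·C(3, 2) = 112326480. Since P₁ is strictly southwest of P₂, a monotone path through both must visit P₁ then P₂; paths through both = C(14, 4)·C(14, 9)·C(3, 2) = 6012006. Avoid both = 300540195 − 12388376 − 112326480 + 6012006 = 181837345.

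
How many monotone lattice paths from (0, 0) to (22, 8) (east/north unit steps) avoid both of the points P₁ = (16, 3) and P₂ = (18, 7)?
Number of paths = 3074422

Inclusion–exclusion. Total paths: C(30, 22) = 5852925. Through P₁: C(19, 16)·C(11, 6) = 447678. Through P₂: C(25, 18)·C(5, 4) = 2403500. Since P₁ is strictly southwest of P₂, a monotone path through both must visit P₁ then P₂; paths through both = C(19, 16)·C(6, 2)·C(5, 4) = 72675. Avoid both = 5852925 − 447678 − 2403500 + 72675 = 3074422.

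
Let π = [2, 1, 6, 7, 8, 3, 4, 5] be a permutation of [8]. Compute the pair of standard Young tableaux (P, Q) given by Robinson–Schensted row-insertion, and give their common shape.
P = [1, 3, 4, 5] / [2, 6, 7, 8];  Q = [1, 3, 4, 5] / [2, 6, 7, 8];  common shape = (4, 4)

Row-insert the values π_1, π_2, … into P one at a time, bumping the leftmost entry strictly greater than the inserted value down to the next row. The recording tableau Q records, in position (i, j), the step at which that cell was added to P.
  Insert 2 (step 1): P = [2];  Q = [1]
  Insert 1 (step 2): P = [1] / [2];  Q = [1] / [2]
  Insert 6 (step 3): P = [1, 6] / [2];  Q = [1, 3] / [2]
  Insert 7 (step 4): P = [1, 6, 7] / [2];  Q = [1, 3, 4] / [2]
  Insert 8 (step 5): P = [1, 6, 7, 8] / [2];  Q = [1, 3, 4, 5] / [2]
  Insert 3 (step 6): P = [1, 3, 7, 8] / [2, 6];  Q = [1, 3, 4, 5] / [2, 6]
  Insert 4 (step 7): P = [1, 3, 4, 8] / [2, 6, 7];  Q = [1, 3, 4, 5] / [2, 6, 7]
  Insert 5 (step 8): P = [1, 3, 4, 5] / [2, 6, 7, 8];  Q = [1, 3, 4, 5] / [2, 6, 7, 8]
Final shape: (4, 4).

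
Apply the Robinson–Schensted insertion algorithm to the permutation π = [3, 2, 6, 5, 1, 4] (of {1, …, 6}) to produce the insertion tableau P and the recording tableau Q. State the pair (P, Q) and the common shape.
P = [1, 4] / [2, 5] / [3, 6];  Q = [1, 3] / [2, 4] / [5, 6];  common shape = (2, 2, 2)

Row-insert the values π_1, π_2, … into P one at a time, bumping the leftmost entry strictly greater than the inserted value down to the next row. The recording tableau Q records, in position (i, j), the step at which that cell was added to P.
  Insert 3 (step 1): P = [3];  Q = [1]
  Insert 2 (step 2): P = [2] / [3];  Q = [1] / [2]
  Insert 6 (step 3): P = [2, 6] / [3];  Q = [1, 3] / [2]
  Insert 5 (step 4): P = [2, 5] / [3, 6];  Q = [1, 3] / [2, 4]
  Insert 1 (step 5): P = [1, 5] / [2, 6] / [3];  Q = [1, 3] / [2, 4] / [5]
  Insert 4 (step 6): P = [1, 4] / [2, 5] / [3, 6];  Q = [1, 3] / [2, 4] / [5, 6]
Final shape: (2, 2, 2).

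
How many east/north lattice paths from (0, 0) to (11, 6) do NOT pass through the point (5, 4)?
Number of paths = 8848

Total paths from (0, 0) to (11, 6): C(17, 11) = 12376. Paths through (5, 4): (paths (0, 0) → (5, 4)) × (paths (5, 4) → (11, 6)) = C(9, 5) · C(8, 6) = 126 · 28 = 3528. Avoidance count = 12376 − 3528 = 8848.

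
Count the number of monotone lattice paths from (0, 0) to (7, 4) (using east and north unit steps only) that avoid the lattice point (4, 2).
Number of paths = 180

Total paths from (0, 0) to (7, 4): C(11, 7) = 330. Paths through (4, 2): (paths (0, 0) → (4, 2)) × (paths (4, 2) → (7, 4)) = C(6, 4) · C(5, 3) = 15 · 10 = 150. Avoidance count = 330 − 150 = 180.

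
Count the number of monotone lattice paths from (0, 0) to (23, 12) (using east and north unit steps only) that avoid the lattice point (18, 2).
Number of paths = 833881230

Total paths from (0, 0) to (23, 12): C(35, 23) = 834451800. Paths through (18, 2): (paths (0, 0) → (18, 2)) × (paths (18, 2) → (23, 12)) = C(20, 18) · C(15, 5) = 190 · 3003 = 570570. Avoidance count = 834451800 − 570570 = 833881230.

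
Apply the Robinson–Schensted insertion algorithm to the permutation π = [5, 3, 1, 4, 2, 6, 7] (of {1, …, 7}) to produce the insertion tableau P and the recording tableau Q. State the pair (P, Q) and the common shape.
P = [1, 2, 6, 7] / [3, 4] / [5];  Q = [1, 4, 6, 7] / [2, 5] / [3];  common shape = (4, 2, 1)

Row-insert the values π_1, π_2, … into P one at a time, bumping the leftmost entry strictly greater than the inserted value down to the next row. The recording tableau Q records, in position (i, j), the step at which that cell was added to P.
  Insert 5 (step 1): P = [5];  Q = [1]
  Insert 3 (step 2): P = [3] / [5];  Q = [1] / [2]
  Insert 1 (step 3): P = [1] / [3] / [5];  Q = [1] / [2] / [3]
  Insert 4 (step 4): P = [1, 4] / [3] / [5];  Q = [1, 4] / [2] / [3]
  Insert 2 (step 5): P = [1, 2] / [3, 4] / [5];  Q = [1, 4] / [2, 5] / [3]
  Insert 6 (step 6): P = [1, 2, 6] / [3, 4] / [5];  Q = [1, 4, 6] / [2, 5] / [3]
  Insert 7 (step 7): P = [1, 2, 6, 7] / [3, 4] / [5];  Q = [1, 4, 6, 7] / [2, 5] / [3]
Final shape: (4, 2, 1).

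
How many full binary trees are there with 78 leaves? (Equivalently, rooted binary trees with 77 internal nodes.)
C_77 = 18793142726809884575211361279087545193250040

These full binary trees are counted by the Catalan number C_n = (1/(n + 1)) · C(2n, n). For n = 77: C_77 = (1/78) · C(154, 77) = 1465865132691170996866486179768828525073503120/78 = 18793142726809884575211361279087545193250040.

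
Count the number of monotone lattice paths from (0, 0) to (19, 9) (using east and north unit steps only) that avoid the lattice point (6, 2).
Number of paths = 4736340

Total paths from (0, 0) to (19, 9): C(28, 19) = 6906900. Paths through (6, 2): (paths (0, 0) → (6, 2)) × (paths (6, 2) → (19, 9)) = C(8, 6) · C(20, 13) = 28 · 77520 = 2170560. Avoidance count = 6906900 − 2170560 = 4736340.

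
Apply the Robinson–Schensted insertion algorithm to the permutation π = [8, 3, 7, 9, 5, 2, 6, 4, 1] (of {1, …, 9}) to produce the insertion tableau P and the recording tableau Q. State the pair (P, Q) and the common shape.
P = [1, 4, 6] / [2, 5] / [3, 9] / [7] / [8];  Q = [1, 3, 4] / [2, 7] / [5, 8] / [6] / [9];  common shape = (3, 2, 2, 1, 1)

Row-insert the values π_1, π_2, … into P one at a time, bumping the leftmost entry strictly greater than the inserted value down to the next row. The recording tableau Q records, in position (i, j), the step at which that cell was added to P.
  Insert 8 (step 1): P = [8];  Q = [1]
  Insert 3 (step 2): P = [3] / [8];  Q = [1] / [2]
  Insert 7 (step 3): P = [3, 7] / [8];  Q = [1, 3] / [2]
  Insert 9 (step 4): P = [3, 7, 9] / [8];  Q = [1, 3, 4] / [2]
  Insert 5 (step 5): P = [3, 5, 9] / [7] / [8];  Q = [1, 3, 4] / [2] / [5]
  Insert 2 (step 6): P = [2, 5, 9] / [3] / [7] / [8];  Q = [1, 3, 4] / [2] / [5] / [6]
  Insert 6 (step 7): P = [2, 5, 6] / [3, 9] / [7] / [8];  Q = [1, 3, 4] / [2, 7] / [5] / [6]
  Insert 4 (step 8): P = [2, 4, 6] / [3, 5] / [7, 9] / [8];  Q = [1, 3, 4] / [2, 7] / [5, 8] / [6]
  Insert 1 (step 9): P = [1, 4, 6] / [2, 5] / [3, 9] / [7] / [8];  Q = [1, 3, 4] / [2, 7] / [5, 8] / [6] / [9]
Final shape: (3, 2, 2, 1, 1).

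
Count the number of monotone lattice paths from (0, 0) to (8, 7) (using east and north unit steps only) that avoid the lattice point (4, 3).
Number of paths = 3985

Total paths from (0, 0) to (8, 7): C(15, 8) = 6435. Paths through (4, 3): (paths (0, 0) → (4, 3)) × (paths (4, 3) → (8, 7)) = C(7, 4) · C(8, 4) = 35 · 70 = 2450. Avoidance count = 6435 − 2450 = 3985.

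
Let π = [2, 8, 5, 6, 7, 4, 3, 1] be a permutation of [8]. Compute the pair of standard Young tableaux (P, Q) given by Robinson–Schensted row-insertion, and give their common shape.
P = [1, 3, 6, 7] / [2] / [4] / [5] / [8];  Q = [1, 2, 4, 5] / [3] / [6] / [7] / [8];  common shape = (4, 1, 1, 1, 1)

Row-insert the values π_1, π_2, … into P one at a time, bumping the leftmost entry strictly greater than the inserted value down to the next row. The recording tableau Q records, in position (i, j), the step at which that cell was added to P.
  Insert 2 (step 1): P = [2];  Q = [1]
  Insert 8 (step 2): P = [2, 8];  Q = [1, 2]
  Insert 5 (step 3): P = [2, 5] / [8];  Q = [1, 2] / [3]
  Insert 6 (step 4): P = [2, 5, 6] / [8];  Q = [1, 2, 4] / [3]
  Insert 7 (step 5): P = [2, 5, 6, 7] / [8];  Q = [1, 2, 4, 5] / [3]
  Insert 4 (step 6): P = [2, 4, 6, 7] / [5] / [8];  Q = [1, 2, 4, 5] / [3] / [6]
  Insert 3 (step 7): P = [2, 3, 6, 7] / [4] / [5] / [8];  Q = [1, 2, 4, 5] / [3] / [6] / [7]
  Insert 1 (step 8): P = [1, 3, 6, 7] / [2] / [4] / [5] / [8];  Q = [1, 2, 4, 5] / [3] / [6] / [7] / [8]
Final shape: (4, 1, 1, 1, 1).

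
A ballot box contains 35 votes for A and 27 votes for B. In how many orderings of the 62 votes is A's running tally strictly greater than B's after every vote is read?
Strict-lead orderings = 36089364289846448

Total orderings of the 62 votes with 35 for A: C(62, 35) = 279692573246309972. By the Bertrand ballot formula (Cycle Lemma / reflection principle), the number of orderings in which A is strictly ahead of B throughout is (p − q)/(p + q) · C(p + q, p) = (35 − 27)/(35 + 27) · 279692573246309972 = 36089364289846448.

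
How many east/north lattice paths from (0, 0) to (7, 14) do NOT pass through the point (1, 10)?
Number of paths = 113970

Total paths from (0, 0) to (7, 14): C(21, 7) = 116280. Paths through (1, 10): (paths (0, 0) → (1, 10)) × (paths (1, 10) → (7, 14)) = C(11, 1) · C(10, 6) = 11 · 210 = 2310. Avoidance count = 116280 − 2310 = 113970.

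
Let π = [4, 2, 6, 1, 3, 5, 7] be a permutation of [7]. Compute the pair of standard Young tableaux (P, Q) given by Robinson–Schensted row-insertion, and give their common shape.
P = [1, 3, 5, 7] / [2, 6] / [4];  Q = [1, 3, 6, 7] / [2, 5] / [4];  common shape = (4, 2, 1)

Row-insert the values π_1, π_2, … into P one at a time, bumping the leftmost entry strictly greater than the inserted value down to the next row. The recording tableau Q records, in position (i, j), the step at which that cell was added to P.
  Insert 4 (step 1): P = [4];  Q = [1]
  Insert 2 (step 2): P = [2] / [4];  Q = [1] / [2]
  Insert 6 (step 3): P = [2, 6] / [4];  Q = [1, 3] / [2]
  Insert 1 (step 4): P = [1, 6] / [2] / [4];  Q = [1, 3] / [2] / [4]
  Insert 3 (step 5): P = [1, 3] / [2, 6] / [4];  Q = [1, 3] / [2, 5] / [4]
  Insert 5 (step 6): P = [1, 3, 5] / [2, 6] / [4];  Q = [1, 3, 6] / [2, 5] / [4]
  Insert 7 (step 7): P = [1, 3, 5, 7] / [2, 6] / [4];  Q = [1, 3, 6, 7] / [2, 5] / [4]
Final shape: (4, 2, 1).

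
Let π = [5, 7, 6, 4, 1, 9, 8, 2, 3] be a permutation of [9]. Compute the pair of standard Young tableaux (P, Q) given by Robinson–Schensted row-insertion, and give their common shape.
P = [1, 2, 3] / [4, 6, 8] / [5, 9] / [7];  Q = [1, 2, 6] / [3, 7, 9] / [4, 8] / [5];  common shape = (3, 3, 2, 1)

Row-insert the values π_1, π_2, … into P one at a time, bumping the leftmost entry strictly greater than the inserted value down to the next row. The recording tableau Q records, in position (i, j), the step at which that cell was added to P.
  Insert 5 (step 1): P = [5];  Q = [1]
  Insert 7 (step 2): P = [5, 7];  Q = [1, 2]
  Insert 6 (step 3): P = [5, 6] / [7];  Q = [1, 2] / [3]
  Insert 4 (step 4): P = [4, 6] / [5] / [7];  Q = [1, 2] / [3] / [4]
  Insert 1 (step 5): P = [1, 6] / [4] / [5] / [7];  Q = [1, 2] / [3] / [4] / [5]
  Insert 9 (step 6): P = [1, 6, 9] / [4] / [5] / [7];  Q = [1, 2, 6] / [3] / [4] / [5]
  Insert 8 (step 7): P = [1, 6, 8] / [4, 9] / [5] / [7];  Q = [1, 2, 6] / [3, 7] / [4] / [5]
  Insert 2 (step 8): P = [1, 2, 8] / [4, 6] / [5, 9] / [7];  Q = [1, 2, 6] / [3, 7] / [4, 8] / [5]
  Insert 3 (step 9): P = [1, 2, 3] / [4, 6, 8] / [5, 9] / [7];  Q = [1, 2, 6] / [3, 7, 9] / [4, 8] / [5]
Final shape: (3, 3, 2, 1).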